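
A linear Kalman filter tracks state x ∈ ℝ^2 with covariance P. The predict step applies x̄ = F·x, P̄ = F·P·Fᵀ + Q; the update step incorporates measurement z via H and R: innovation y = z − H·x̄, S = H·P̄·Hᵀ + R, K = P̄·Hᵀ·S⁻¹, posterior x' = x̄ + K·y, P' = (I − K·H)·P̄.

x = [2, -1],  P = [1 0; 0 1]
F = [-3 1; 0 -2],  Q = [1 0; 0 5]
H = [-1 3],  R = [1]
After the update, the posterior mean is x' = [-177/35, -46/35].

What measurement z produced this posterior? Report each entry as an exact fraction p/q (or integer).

z = [1]

x̄ = F·x = [-7, 2]
P̄ = F·P·Fᵀ + Q = [11 -2; -2 9]
S = H·P̄·Hᵀ + R = [105]
K = P̄·Hᵀ·S⁻¹ = [-17/105; 29/105]
x' − x̄ = [68/35, -116/35] = K·y
y = (KᵀK)⁻¹·Kᵀ·(x' − x̄) = [-12]
z = y + H·x̄ = [-12] + [13] = [1]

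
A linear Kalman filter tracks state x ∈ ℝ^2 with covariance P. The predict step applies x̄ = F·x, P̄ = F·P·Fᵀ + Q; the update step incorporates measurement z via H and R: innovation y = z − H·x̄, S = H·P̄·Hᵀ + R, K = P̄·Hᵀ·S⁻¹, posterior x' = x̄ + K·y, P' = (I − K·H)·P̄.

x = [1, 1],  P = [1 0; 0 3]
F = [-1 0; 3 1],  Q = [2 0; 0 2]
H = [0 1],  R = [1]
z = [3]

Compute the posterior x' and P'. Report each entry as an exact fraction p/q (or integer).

x' = [-4/5, 46/15]
P' = [12/5 -1/5; -1/5 14/15]

x̄ = F·x = [-1, 4]
P̄ = F·P·Fᵀ + Q = [3 -3; -3 14]
y = z − H·x̄ = [-1]
S = H·P̄·Hᵀ + R = [15]
K = P̄·Hᵀ·S⁻¹ = [-1/5; 14/15]
x' = x̄ + K·y = [-4/5, 46/15]
P' = (I − K·H)·P̄ = [12/5 -1/5; -1/5 14/15]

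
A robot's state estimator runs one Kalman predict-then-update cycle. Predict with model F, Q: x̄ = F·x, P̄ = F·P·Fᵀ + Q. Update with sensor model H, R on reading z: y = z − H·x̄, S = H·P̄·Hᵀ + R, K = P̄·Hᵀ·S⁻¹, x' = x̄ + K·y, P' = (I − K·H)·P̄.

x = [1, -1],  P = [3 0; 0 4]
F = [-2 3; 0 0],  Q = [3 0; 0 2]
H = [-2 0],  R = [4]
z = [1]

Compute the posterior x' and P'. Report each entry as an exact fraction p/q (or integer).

x' = [-61/104, 0]
P' = [51/52 0; 0 2]

x̄ = F·x = [-5, 0]
P̄ = F·P·Fᵀ + Q = [51 0; 0 2]
y = z − H·x̄ = [-9]
S = H·P̄·Hᵀ + R = [208]
K = P̄·Hᵀ·S⁻¹ = [-51/104; 0]
x' = x̄ + K·y = [-61/104, 0]
P' = (I − K·H)·P̄ = [51/52 0; 0 2]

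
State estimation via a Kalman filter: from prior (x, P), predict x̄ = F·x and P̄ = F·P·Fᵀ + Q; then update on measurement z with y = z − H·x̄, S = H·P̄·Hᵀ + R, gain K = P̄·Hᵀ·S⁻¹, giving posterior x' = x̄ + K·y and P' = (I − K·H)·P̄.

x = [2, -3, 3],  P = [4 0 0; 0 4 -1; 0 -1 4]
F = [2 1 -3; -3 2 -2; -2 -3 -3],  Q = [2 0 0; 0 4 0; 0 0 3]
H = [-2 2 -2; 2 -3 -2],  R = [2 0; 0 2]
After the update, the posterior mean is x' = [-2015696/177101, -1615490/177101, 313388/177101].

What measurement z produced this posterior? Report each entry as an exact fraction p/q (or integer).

x̄ = F·x = [-8, -18, -4]
P̄ = F·P·Fᵀ + Q = [64 16 2; 16 80 24; 2 24 73]
S = H·P̄·Hᵀ + R = [566 -236; -236 1350]
K = P̄·Hᵀ·S⁻¹ = [-29266/177101 4854/177101; 11896/177101 -31504/177101; -47051/177101 -36299/177101]
x' − x̄ = [-598888/177101, 1572328/177101, 1021792/177101] = K·y
y = (KᵀK)⁻¹·Kᵀ·(x' − x̄) = [13, -45]
z = y + H·x̄ = [13, -45] + [-12, 46] = [1, 1]

z = [1, 1]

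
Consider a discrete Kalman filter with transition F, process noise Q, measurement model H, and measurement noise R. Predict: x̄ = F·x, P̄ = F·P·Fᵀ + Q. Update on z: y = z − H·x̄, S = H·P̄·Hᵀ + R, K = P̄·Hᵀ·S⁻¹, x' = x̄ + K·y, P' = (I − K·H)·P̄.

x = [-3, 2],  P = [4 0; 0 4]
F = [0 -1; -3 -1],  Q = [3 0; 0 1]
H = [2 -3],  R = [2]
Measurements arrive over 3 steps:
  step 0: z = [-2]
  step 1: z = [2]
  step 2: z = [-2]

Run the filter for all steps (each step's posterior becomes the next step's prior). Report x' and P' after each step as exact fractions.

step 0: x̄ = F·x = [-2, 7]
step 0: P̄ = F·P·Fᵀ + Q = [7 4; 4 41]
step 0: y = z − H·x̄ = [23]
step 0: S = H·P̄·Hᵀ + R = [351]
step 0: K = P̄·Hᵀ·S⁻¹ = [2/351; -115/351]
step 0: x' = x̄ + K·y = [-656/351, -188/351]
step 0: P' = (I − K·H)·P̄ = [2453/351 1634/351; 1634/351 1166/351]
step 1: x̄ = F·x = [188/351, 2156/351]
step 1: P̄ = F·P·Fᵀ + Q = [2219/351 6068/351; 6068/351 33398/351]
step 1: y = z − H·x̄ = [6794/351]
step 1: S = H·P̄·Hᵀ + R = [237344/351]
step 1: K = P̄·Hᵀ·S⁻¹ = [-6883/118672; -44029/118672]
step 1: x' = x̄ + K·y = [-34833/59336, -61647/59336]
step 1: P' = (I − K·H)·P̄ = [240145/59336 162391/59336; 162391/59336 122937/59336]
step 2: x̄ = F·x = [61647/59336, 83073/29668]
step 2: P̄ = F·P·Fᵀ + Q = [300945/59336 305055/29668; 305055/29668 829481/14834]
step 2: y = z − H·x̄ = [32059/7417]
step 2: S = H·P̄·Hᵀ + R = [2982806/7417]
step 2: K = P̄·Hᵀ·S⁻¹ = [-153555/2982806; -545847/1491403]
step 2: x' = x̄ + K·y = [9741033/11931224, 7266831/5965612]
step 2: P' = (I − K·H)·P̄ = [47797455/11931224 16137225/5965612; 16137225/5965612 6106871/2982806]

step 0: x' = [-656/351, -188/351], P' = [2453/351 1634/351; 1634/351 1166/351]
step 1: x' = [-34833/59336, -61647/59336], P' = [240145/59336 162391/59336; 162391/59336 122937/59336]
step 2: x' = [9741033/11931224, 7266831/5965612], P' = [47797455/11931224 16137225/5965612; 16137225/5965612 6106871/2982806]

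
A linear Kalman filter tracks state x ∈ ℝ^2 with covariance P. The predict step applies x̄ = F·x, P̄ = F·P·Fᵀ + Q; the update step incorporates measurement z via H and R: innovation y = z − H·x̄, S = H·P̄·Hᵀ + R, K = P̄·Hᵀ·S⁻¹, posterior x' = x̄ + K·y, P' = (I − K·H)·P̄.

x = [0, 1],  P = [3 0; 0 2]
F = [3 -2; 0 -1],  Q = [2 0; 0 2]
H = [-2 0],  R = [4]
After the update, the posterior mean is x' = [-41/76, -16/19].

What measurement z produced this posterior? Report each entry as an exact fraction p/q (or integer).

x̄ = F·x = [-2, -1]
P̄ = F·P·Fᵀ + Q = [37 4; 4 4]
S = H·P̄·Hᵀ + R = [152]
K = P̄·Hᵀ·S⁻¹ = [-37/76; -1/19]
x' − x̄ = [111/76, 3/19] = K·y
y = (KᵀK)⁻¹·Kᵀ·(x' − x̄) = [-3]
z = y + H·x̄ = [-3] + [4] = [1]

z = [1]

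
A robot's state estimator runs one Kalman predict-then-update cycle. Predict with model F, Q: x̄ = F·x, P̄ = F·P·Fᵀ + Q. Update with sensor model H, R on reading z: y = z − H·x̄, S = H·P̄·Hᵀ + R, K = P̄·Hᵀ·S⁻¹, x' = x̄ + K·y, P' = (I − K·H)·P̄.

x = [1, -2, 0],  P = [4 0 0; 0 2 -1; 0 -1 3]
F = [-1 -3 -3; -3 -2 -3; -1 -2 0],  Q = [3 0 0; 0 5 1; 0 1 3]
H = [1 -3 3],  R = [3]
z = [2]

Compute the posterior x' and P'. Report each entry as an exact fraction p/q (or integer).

x' = [1003/161, 1321/322, 438/161]
P' = [4506/161 3354/161 1830/161; 3354/161 8287/322 2970/161; 1830/161 2970/161 2365/161]

x̄ = F·x = [5, 1, 3]
P̄ = F·P·Fᵀ + Q = [34 36 10; 36 64 15; 10 15 15]
y = z − H·x̄ = [-9]
S = H·P̄·Hᵀ + R = [322]
K = P̄·Hᵀ·S⁻¹ = [-22/161; -111/322; 5/161]
x' = x̄ + K·y = [1003/161, 1321/322, 438/161]
P' = (I − K·H)·P̄ = [4506/161 3354/161 1830/161; 3354/161 8287/322 2970/161; 1830/161 2970/161 2365/161]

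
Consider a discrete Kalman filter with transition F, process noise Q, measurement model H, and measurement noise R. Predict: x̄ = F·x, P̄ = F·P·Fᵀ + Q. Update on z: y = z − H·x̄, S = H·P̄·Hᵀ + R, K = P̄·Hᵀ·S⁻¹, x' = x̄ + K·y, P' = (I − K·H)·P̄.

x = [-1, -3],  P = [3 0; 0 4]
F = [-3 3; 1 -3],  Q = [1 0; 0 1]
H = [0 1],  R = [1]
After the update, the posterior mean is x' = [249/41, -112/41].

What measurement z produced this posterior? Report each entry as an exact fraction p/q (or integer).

x̄ = F·x = [-6, 8]
P̄ = F·P·Fᵀ + Q = [64 -45; -45 40]
S = H·P̄·Hᵀ + R = [41]
K = P̄·Hᵀ·S⁻¹ = [-45/41; 40/41]
x' − x̄ = [495/41, -440/41] = K·y
y = (KᵀK)⁻¹·Kᵀ·(x' − x̄) = [-11]
z = y + H·x̄ = [-11] + [8] = [-3]

z = [-3]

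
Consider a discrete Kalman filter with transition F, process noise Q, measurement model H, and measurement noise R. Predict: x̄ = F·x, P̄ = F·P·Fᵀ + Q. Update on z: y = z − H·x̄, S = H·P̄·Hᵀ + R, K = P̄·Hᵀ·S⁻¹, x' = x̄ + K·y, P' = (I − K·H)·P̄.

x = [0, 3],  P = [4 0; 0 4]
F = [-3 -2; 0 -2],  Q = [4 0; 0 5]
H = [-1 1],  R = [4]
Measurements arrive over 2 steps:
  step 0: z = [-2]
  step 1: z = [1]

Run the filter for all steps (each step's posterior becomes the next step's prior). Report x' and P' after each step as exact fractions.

step 0: x' = [-214/49, -304/49], P' = [1144/49 984/49; 984/49 1004/49]
step 1: x' = [47686/10933, 55855/10933], P' = [385388/10933 319804/10933; 319804/10933 297168/10933]

step 0: x̄ = F·x = [-6, -6]
step 0: P̄ = F·P·Fᵀ + Q = [56 16; 16 21]
step 0: y = z − H·x̄ = [-2]
step 0: S = H·P̄·Hᵀ + R = [49]
step 0: K = P̄·Hᵀ·S⁻¹ = [-40/49; 5/49]
step 0: x' = x̄ + K·y = [-214/49, -304/49]
step 0: P' = (I − K·H)·P̄ = [1144/49 984/49; 984/49 1004/49]
step 1: x̄ = F·x = [1250/49, 608/49]
step 1: P̄ = F·P·Fᵀ + Q = [26316/49 9920/49; 9920/49 4261/49]
step 1: y = z − H·x̄ = [691/49]
step 1: S = H·P̄·Hᵀ + R = [10933/49]
step 1: K = P̄·Hᵀ·S⁻¹ = [-16396/10933; -5659/10933]
step 1: x' = x̄ + K·y = [47686/10933, 55855/10933]
step 1: P' = (I − K·H)·P̄ = [385388/10933 319804/10933; 319804/10933 297168/10933]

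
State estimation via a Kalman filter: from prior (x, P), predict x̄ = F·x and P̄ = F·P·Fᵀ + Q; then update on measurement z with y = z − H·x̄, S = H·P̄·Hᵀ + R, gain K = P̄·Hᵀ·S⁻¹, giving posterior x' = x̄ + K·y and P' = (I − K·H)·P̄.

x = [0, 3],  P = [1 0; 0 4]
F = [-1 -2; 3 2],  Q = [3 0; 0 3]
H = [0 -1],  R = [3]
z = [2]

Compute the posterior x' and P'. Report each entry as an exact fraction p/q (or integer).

x̄ = F·x = [-6, 6]
P̄ = F·P·Fᵀ + Q = [20 -19; -19 28]
y = z − H·x̄ = [8]
S = H·P̄·Hᵀ + R = [31]
K = P̄·Hᵀ·S⁻¹ = [19/31; -28/31]
x' = x̄ + K·y = [-34/31, -38/31]
P' = (I − K·H)·P̄ = [259/31 -57/31; -57/31 84/31]

x' = [-34/31, -38/31]
P' = [259/31 -57/31; -57/31 84/31]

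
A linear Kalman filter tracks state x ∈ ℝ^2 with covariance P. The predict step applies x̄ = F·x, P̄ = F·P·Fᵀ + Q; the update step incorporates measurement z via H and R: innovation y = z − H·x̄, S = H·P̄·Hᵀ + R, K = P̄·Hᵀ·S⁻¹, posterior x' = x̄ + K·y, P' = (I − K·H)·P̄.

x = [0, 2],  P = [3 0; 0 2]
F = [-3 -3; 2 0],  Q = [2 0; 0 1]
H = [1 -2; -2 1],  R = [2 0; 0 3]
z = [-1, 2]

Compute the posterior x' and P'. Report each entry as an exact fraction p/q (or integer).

x̄ = F·x = [-6, 0]
P̄ = F·P·Fᵀ + Q = [47 -18; -18 13]
y = z − H·x̄ = [5, -10]
S = H·P̄·Hᵀ + R = [173 -210; -210 276]
K = P̄·Hᵀ·S⁻¹ = [-51/304 -973/1824; -309/608 -763/3648]
x' = x̄ + K·y = [-343/228, -205/456]
P' = (I − K·H)·P̄ = [1075/912 1381/1824; 1381/1824 3235/3648]

x' = [-343/228, -205/456]
P' = [1075/912 1381/1824; 1381/1824 3235/3648]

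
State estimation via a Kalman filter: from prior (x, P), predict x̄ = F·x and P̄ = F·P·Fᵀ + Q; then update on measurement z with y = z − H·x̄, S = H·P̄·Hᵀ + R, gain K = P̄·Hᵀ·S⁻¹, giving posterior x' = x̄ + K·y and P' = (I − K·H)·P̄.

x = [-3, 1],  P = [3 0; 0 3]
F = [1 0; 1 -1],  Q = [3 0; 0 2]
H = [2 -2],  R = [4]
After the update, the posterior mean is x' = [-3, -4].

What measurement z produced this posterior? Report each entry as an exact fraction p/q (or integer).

z = [2]

x̄ = F·x = [-3, -4]
P̄ = F·P·Fᵀ + Q = [6 3; 3 8]
S = H·P̄·Hᵀ + R = [36]
K = P̄·Hᵀ·S⁻¹ = [1/6; -5/18]
x' − x̄ = [0, 0] = K·y
y = (KᵀK)⁻¹·Kᵀ·(x' − x̄) = [0]
z = y + H·x̄ = [0] + [2] = [2]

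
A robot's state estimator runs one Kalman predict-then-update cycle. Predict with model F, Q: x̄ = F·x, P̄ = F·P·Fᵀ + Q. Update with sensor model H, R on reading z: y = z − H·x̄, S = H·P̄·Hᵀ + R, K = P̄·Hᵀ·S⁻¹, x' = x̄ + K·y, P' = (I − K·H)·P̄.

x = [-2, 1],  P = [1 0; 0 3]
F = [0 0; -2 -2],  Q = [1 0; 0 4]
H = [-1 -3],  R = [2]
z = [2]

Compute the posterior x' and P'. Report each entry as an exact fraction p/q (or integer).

x̄ = F·x = [0, 2]
P̄ = F·P·Fᵀ + Q = [1 0; 0 20]
y = z − H·x̄ = [8]
S = H·P̄·Hᵀ + R = [183]
K = P̄·Hᵀ·S⁻¹ = [-1/183; -20/61]
x' = x̄ + K·y = [-8/183, -38/61]
P' = (I − K·H)·P̄ = [182/183 -20/61; -20/61 20/61]

x' = [-8/183, -38/61]
P' = [182/183 -20/61; -20/61 20/61]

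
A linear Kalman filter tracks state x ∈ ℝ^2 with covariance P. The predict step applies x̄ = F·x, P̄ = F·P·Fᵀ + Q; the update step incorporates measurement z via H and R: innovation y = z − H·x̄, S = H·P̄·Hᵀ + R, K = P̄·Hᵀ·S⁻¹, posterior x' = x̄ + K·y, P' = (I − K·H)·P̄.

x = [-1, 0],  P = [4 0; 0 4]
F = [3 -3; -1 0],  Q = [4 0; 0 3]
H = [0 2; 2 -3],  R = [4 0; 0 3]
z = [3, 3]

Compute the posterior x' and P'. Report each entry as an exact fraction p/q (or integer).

x' = [6453/2087, 4667/4174]
P' = [4884/2087 2292/2087; 2292/2087 1573/2087]

x̄ = F·x = [-3, 1]
P̄ = F·P·Fᵀ + Q = [76 -12; -12 7]
y = z − H·x̄ = [1, 12]
S = H·P̄·Hᵀ + R = [32 -90; -90 514]
K = P̄·Hᵀ·S⁻¹ = [1146/2087 964/2087; 1573/4174 -45/2087]
x' = x̄ + K·y = [6453/2087, 4667/4174]
P' = (I − K·H)·P̄ = [4884/2087 2292/2087; 2292/2087 1573/2087]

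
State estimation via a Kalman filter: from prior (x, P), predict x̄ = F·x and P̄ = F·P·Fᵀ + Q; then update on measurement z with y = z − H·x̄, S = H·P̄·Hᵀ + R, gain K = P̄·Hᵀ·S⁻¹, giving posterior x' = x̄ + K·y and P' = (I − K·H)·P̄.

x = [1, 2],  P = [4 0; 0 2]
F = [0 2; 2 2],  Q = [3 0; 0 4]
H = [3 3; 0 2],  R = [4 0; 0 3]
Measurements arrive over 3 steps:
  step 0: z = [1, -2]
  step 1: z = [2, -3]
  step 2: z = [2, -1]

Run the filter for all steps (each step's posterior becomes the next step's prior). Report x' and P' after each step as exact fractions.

step 0: x̄ = F·x = [4, 6]
step 0: P̄ = F·P·Fᵀ + Q = [11 8; 8 28]
step 0: y = z − H·x̄ = [-29, -14]
step 0: S = H·P̄·Hᵀ + R = [499 216; 216 115]
step 0: K = P̄·Hᵀ·S⁻¹ = [3099/10729 -4328/10729; 324/10729 4616/10729]
step 0: x' = x̄ + K·y = [13637/10729, -9646/10729]
step 0: P' = (I − K·H)·P̄ = [10624/10729 -6492/10729; -6492/10729 6924/10729]
step 1: x̄ = F·x = [-19292/10729, 7982/10729]
step 1: P̄ = F·P·Fᵀ + Q = [59883/10729 1728/10729; 1728/10729 61172/10729]
step 1: y = z − H·x̄ = [55388/10729, -48151/10729]
step 1: S = H·P̄·Hᵀ + R = [1163515/10729 377400/10729; 377400/10729 276875/10729]
step 1: K = P̄·Hᵀ·S⁻¹ = [185931/670025 -1225368/3350125; 22644/670025 1326008/3350125]
step 1: x' = x̄ + K·y = [4274752/3350125, -2874162/3350125]
step 1: P' = (I − K·H)·P̄ = [3077592/3350125 -1838052/3350125; -1838052/3350125 1989012/3350125]
step 2: x̄ = F·x = [-5748324/3350125, 560236/670025]
step 2: P̄ = F·P·Fᵀ + Q = [18006423/3350125 120768/670025; 120768/670025 151700/26801]
step 2: y = z − H·x̄ = [15541682/3350125, -1790497/670025]
step 2: S = H·P̄·Hᵀ + R = [356989927/3350125 23479608/670025; 23479608/670025 687203/26801]
step 2: K = P̄·Hᵀ·S⁻¹ = [6946168347/25197968441 -9138906168/25197968441; 880485300/25197968441 9921559768/25197968441]
step 2: x' = x̄ + K·y = [13409939394/25197968441, -1359455908/25197968441]
step 2: P' = (I − K·H)·P̄ = [22969917048/25197968441 -13708359252/25197968441; -13708359252/25197968441 14882339652/25197968441]

step 0: x' = [13637/10729, -9646/10729], P' = [10624/10729 -6492/10729; -6492/10729 6924/10729]
step 1: x' = [4274752/3350125, -2874162/3350125], P' = [3077592/3350125 -1838052/3350125; -1838052/3350125 1989012/3350125]
step 2: x' = [13409939394/25197968441, -1359455908/25197968441], P' = [22969917048/25197968441 -13708359252/25197968441; -13708359252/25197968441 14882339652/25197968441]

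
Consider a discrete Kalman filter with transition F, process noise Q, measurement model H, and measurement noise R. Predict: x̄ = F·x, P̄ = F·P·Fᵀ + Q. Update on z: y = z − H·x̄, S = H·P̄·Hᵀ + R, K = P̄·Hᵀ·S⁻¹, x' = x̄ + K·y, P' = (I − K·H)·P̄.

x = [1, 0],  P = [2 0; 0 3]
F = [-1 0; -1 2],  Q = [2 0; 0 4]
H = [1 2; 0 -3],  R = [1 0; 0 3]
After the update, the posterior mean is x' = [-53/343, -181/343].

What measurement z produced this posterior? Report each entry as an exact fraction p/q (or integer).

x̄ = F·x = [-1, -1]
P̄ = F·P·Fᵀ + Q = [4 2; 2 18]
S = H·P̄·Hᵀ + R = [85 -114; -114 165]
K = P̄·Hᵀ·S⁻¹ = [212/343 134/343; 38/343 -86/343]
x' − x̄ = [290/343, 162/343] = K·y
y = (KᵀK)⁻¹·Kᵀ·(x' − x̄) = [2, -1]
z = y + H·x̄ = [2, -1] + [-3, 3] = [-1, 2]

z = [-1, 2]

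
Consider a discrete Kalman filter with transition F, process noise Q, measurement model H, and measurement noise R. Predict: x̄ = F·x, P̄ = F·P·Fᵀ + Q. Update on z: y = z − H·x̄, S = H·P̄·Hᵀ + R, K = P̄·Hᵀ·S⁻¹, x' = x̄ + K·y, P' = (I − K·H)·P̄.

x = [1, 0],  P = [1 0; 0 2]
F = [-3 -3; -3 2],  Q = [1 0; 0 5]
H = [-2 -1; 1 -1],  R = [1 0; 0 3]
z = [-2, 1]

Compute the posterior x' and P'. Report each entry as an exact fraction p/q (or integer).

x̄ = F·x = [-3, -3]
P̄ = F·P·Fᵀ + Q = [28 -3; -3 22]
y = z − H·x̄ = [-11, 1]
S = H·P̄·Hᵀ + R = [123 -37; -37 59]
K = P̄·Hᵀ·S⁻¹ = [-495/1472 463/1472; -1869/5888 -3667/5888]
x' = x̄ + K·y = [373/368, -193/1472]
P' = (I − K·H)·P̄ = [157/368 -761/1472; -761/1472 7957/5888]

x' = [373/368, -193/1472]
P' = [157/368 -761/1472; -761/1472 7957/5888]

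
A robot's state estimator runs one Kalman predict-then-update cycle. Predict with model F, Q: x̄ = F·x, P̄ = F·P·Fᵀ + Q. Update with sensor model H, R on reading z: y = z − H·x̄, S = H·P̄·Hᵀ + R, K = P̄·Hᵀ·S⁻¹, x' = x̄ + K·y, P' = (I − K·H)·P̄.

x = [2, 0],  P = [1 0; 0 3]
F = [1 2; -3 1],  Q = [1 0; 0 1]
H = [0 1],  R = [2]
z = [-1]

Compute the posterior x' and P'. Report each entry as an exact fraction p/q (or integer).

x̄ = F·x = [2, -6]
P̄ = F·P·Fᵀ + Q = [14 3; 3 13]
y = z − H·x̄ = [5]
S = H·P̄·Hᵀ + R = [15]
K = P̄·Hᵀ·S⁻¹ = [1/5; 13/15]
x' = x̄ + K·y = [3, -5/3]
P' = (I − K·H)·P̄ = [67/5 2/5; 2/5 26/15]

x' = [3, -5/3]
P' = [67/5 2/5; 2/5 26/15]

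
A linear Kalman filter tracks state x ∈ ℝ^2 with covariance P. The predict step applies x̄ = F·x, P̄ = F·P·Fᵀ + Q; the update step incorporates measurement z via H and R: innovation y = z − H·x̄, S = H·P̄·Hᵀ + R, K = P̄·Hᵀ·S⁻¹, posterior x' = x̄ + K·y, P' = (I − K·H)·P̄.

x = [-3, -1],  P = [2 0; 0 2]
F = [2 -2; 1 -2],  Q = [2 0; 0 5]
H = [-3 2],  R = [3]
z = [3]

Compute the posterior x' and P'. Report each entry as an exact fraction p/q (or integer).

x' = [-38/27, -13/27]
P' = [62/9 88/9; 88/9 131/9]

x̄ = F·x = [-4, -1]
P̄ = F·P·Fᵀ + Q = [18 12; 12 15]
y = z − H·x̄ = [-7]
S = H·P̄·Hᵀ + R = [81]
K = P̄·Hᵀ·S⁻¹ = [-10/27; -2/27]
x' = x̄ + K·y = [-38/27, -13/27]
P' = (I − K·H)·P̄ = [62/9 88/9; 88/9 131/9]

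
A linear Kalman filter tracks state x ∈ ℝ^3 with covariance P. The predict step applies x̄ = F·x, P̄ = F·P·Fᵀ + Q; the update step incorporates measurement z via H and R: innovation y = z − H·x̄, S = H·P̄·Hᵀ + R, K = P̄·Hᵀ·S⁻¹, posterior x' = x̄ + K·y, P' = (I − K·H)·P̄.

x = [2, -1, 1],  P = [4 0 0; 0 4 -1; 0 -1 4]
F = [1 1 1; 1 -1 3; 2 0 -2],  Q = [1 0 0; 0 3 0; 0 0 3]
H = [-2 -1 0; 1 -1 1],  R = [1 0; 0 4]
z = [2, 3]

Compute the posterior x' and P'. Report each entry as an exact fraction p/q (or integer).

x̄ = F·x = [2, 6, 2]
P̄ = F·P·Fᵀ + Q = [11 10 2; 10 53 -18; 2 -18 35]
y = z − H·x̄ = [12, 5]
S = H·P̄·Hᵀ + R = [138 55; 55 123]
K = P̄·Hᵀ·S⁻¹ = [-4101/13949 2174/13949; -152/377 -119/377; -1303/13949 6820/13949]
x' = x̄ + K·y = [-10444/13949, -157/377, 46362/13949]
P' = (I − K·H)·P̄ = [15685/13949 -737/377 -34258/13949; -737/377 1626/377 1887/377; -34258/13949 1887/377 131357/13949]

x' = [-10444/13949, -157/377, 46362/13949]
P' = [15685/13949 -737/377 -34258/13949; -737/377 1626/377 1887/377; -34258/13949 1887/377 131357/13949]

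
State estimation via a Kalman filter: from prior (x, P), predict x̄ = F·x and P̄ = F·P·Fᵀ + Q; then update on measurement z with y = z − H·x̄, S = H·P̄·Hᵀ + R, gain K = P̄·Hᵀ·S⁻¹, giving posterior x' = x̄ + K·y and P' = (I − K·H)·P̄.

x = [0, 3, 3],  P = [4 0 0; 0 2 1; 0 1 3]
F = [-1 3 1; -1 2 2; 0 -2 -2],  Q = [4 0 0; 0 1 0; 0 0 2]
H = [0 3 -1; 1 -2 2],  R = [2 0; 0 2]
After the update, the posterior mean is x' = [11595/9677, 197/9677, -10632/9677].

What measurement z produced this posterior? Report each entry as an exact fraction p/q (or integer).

x̄ = F·x = [12, 12, -12]
P̄ = F·P·Fᵀ + Q = [35 30 -26; 30 33 -28; -26 -28 30]
S = H·P̄·Hᵀ + R = [497 -366; -366 289]
K = P̄·Hᵀ·S⁻¹ = [5342/9677 4187/9677; 3031/9677 758/9677; -6/9677 3006/9677]
x' − x̄ = [-104529/9677, -115927/9677, 105492/9677] = K·y
y = (KᵀK)⁻¹·Kᵀ·(x' − x̄) = [-47, 35]
z = y + H·x̄ = [-47, 35] + [48, -36] = [1, -1]

z = [1, -1]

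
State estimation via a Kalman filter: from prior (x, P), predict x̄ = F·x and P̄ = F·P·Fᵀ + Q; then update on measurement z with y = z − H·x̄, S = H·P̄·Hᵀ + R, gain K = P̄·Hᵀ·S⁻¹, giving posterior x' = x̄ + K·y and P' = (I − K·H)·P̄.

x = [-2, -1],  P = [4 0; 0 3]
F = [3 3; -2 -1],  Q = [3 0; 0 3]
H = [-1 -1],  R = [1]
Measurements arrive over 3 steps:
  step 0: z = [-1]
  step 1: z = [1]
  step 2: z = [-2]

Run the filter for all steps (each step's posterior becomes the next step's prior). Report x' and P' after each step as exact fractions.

step 0: x̄ = F·x = [-9, 5]
step 0: P̄ = F·P·Fᵀ + Q = [66 -33; -33 22]
step 0: y = z − H·x̄ = [-5]
step 0: S = H·P̄·Hᵀ + R = [23]
step 0: K = P̄·Hᵀ·S⁻¹ = [-33/23; 11/23]
step 0: x' = x̄ + K·y = [-42/23, 60/23]
step 0: P' = (I − K·H)·P̄ = [429/23 -396/23; -396/23 385/23]
step 1: x̄ = F·x = [54/23, 24/23]
step 1: P̄ = F·P·Fᵀ + Q = [267/23 -165/23; -165/23 586/23]
step 1: y = z − H·x̄ = [101/23]
step 1: S = H·P̄·Hᵀ + R = [546/23]
step 1: K = P̄·Hᵀ·S⁻¹ = [-17/91; -421/546]
step 1: x' = x̄ + K·y = [139/91, -1279/546]
step 1: P' = (I − K·H)·P̄ = [981/91 -964/91; -964/91 6205/546]
step 2: x̄ = F·x = [-445/182, -389/546]
step 2: P̄ = F·P·Fᵀ + Q = [2115/182 -625/182; -625/182 8251/546]
step 2: y = z − H·x̄ = [-1408/273]
step 2: S = H·P̄·Hᵀ + R = [5696/273]
step 2: K = P̄·Hᵀ·S⁻¹ = [-2235/5696; -797/1424]
step 2: x' = x̄ + K·y = [-75/178, 387/178]
step 2: P' = (I − K·H)·P̄ = [47895/5696 -11415/1424; -11415/1424 3053/356]

step 0: x' = [-42/23, 60/23], P' = [429/23 -396/23; -396/23 385/23]
step 1: x' = [139/91, -1279/546], P' = [981/91 -964/91; -964/91 6205/546]
step 2: x' = [-75/178, 387/178], P' = [47895/5696 -11415/1424; -11415/1424 3053/356]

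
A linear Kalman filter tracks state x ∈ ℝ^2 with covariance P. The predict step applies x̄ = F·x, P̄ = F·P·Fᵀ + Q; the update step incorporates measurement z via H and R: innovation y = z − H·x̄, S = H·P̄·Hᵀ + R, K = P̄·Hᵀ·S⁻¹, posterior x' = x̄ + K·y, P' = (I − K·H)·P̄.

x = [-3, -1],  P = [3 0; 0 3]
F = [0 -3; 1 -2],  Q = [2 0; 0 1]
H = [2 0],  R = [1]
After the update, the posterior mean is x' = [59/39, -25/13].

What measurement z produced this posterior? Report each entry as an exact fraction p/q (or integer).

z = [3]

x̄ = F·x = [3, -1]
P̄ = F·P·Fᵀ + Q = [29 18; 18 16]
S = H·P̄·Hᵀ + R = [117]
K = P̄·Hᵀ·S⁻¹ = [58/117; 4/13]
x' − x̄ = [-58/39, -12/13] = K·y
y = (KᵀK)⁻¹·Kᵀ·(x' − x̄) = [-3]
z = y + H·x̄ = [-3] + [6] = [3]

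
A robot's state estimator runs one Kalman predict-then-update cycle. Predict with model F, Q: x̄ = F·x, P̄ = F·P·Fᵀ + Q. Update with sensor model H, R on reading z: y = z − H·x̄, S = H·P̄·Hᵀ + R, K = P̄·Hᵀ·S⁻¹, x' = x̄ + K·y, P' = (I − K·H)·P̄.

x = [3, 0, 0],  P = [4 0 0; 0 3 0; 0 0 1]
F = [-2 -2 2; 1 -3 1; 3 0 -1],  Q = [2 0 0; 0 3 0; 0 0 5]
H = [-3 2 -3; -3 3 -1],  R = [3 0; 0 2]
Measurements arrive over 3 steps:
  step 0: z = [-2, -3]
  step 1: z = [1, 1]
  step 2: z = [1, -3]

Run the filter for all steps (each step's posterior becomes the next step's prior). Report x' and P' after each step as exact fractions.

step 0: x̄ = F·x = [-6, 3, 9]
step 0: P̄ = F·P·Fᵀ + Q = [34 12 -26; 12 35 11; -26 11 42]
step 0: y = z − H·x̄ = [1, -21]
step 0: S = H·P̄·Hᵀ + R = [83 29; 29 227]
step 0: K = P̄·Hᵀ·S⁻¹ = [29/450 -83/450; -97/1200 319/1200; -7903/18000 6481/18000]
step 0: x' = x̄ + K·y = [-464/225, -799/300, 4499/4500]
step 0: P' = (I − K·H)·P̄ = [1198/45 679/30 -5219/450; 679/30 1573/80 -11333/1200; -5219/450 -11333/1200 103333/18000]
step 1: x̄ = F·x = [4294/375, 15587/2250, -32339/4500]
step 1: P̄ = F·P·Fᵀ + Q = [69938/125 90862/375 -157007/375; 90862/375 494977/4500 -1629919/9000; -157007/375 -1629919/9000 5758693/18000]
step 1: y = z − H·x̄ = [-281/4500, 33223/4500]
step 1: S = H·P̄·Hᵀ + R = [1569013/18000 -203279/18000; -203279/18000 10089757/18000]
step 1: K = P̄·Hᵀ·S⁻¹ = [259328670/438601043 -411771558/438601043; 323398793/877202086 -331208097/877202086; -585369083/877202086 602940997/877202086]
step 1: x' = x̄ + K·y = [1966017048/438601043, 3611399147/877202086, -1815964623/877202086]
step 1: P' = (I − K·H)·P̄ = [9838317718/438601043 7968755850/438601043 -4785142488/438601043; 7968755850/438601043 13238232177/877202086 -7435422375/877202086; -4785142488/438601043 -7435422375/877202086 5198705809/877202086]
step 2: x̄ = F·x = [-9359397866/438601043, -4359063984/438601043, 13612066911/877202086]
step 2: P̄ = F·P·Fᵀ + Q = [208877225134/438601043 86853479804/438601043 -157757709496/438601043; 86853479804/438601043 38248965597/438601043 -65526620939/438601043; -157757709496/438601043 -65526620939/438601043 244096145019/877202086]
step 2: y = z − H·x̄ = [2993271559/877202086, -19021542639/877202086]
step 2: S = H·P̄·Hᵀ + R = [74156534001/877202086 862313267/877202086; 862313267/877202086 460623646721/877202086]
step 2: K = P̄·Hᵀ·S⁻¹ = [5444920691676/9734789189603 -8815161331336/9734789189603; 13303712094511/38939156758412 -13599132545805/38939156758412; -25429636643113/38939156758412 26193694648207/38939156758412]
step 2: x' = x̄ + K·y = [1997901139072/9734789189603, -23357473508551/19469578379206, -25262069708489/19469578379206]
step 2: P' = (I − K·H)·P̄ = [196677408093318/9734789189603 158691245499552/9734789189603 -96328165118626/9734789189603; 158691245499552/9734789189603 526726280061555/38939156758412 -296917840718349/38939156758412; -96328165118626/9734789189603 -296917840718349/38939156758412 212797069972051/38939156758412]

step 0: x' = [-464/225, -799/300, 4499/4500], P' = [1198/45 679/30 -5219/450; 679/30 1573/80 -11333/1200; -5219/450 -11333/1200 103333/18000]
step 1: x' = [1966017048/438601043, 3611399147/877202086, -1815964623/877202086], P' = [9838317718/438601043 7968755850/438601043 -4785142488/438601043; 7968755850/438601043 13238232177/877202086 -7435422375/877202086; -4785142488/438601043 -7435422375/877202086 5198705809/877202086]
step 2: x' = [1997901139072/9734789189603, -23357473508551/19469578379206, -25262069708489/19469578379206], P' = [196677408093318/9734789189603 158691245499552/9734789189603 -96328165118626/9734789189603; 158691245499552/9734789189603 526726280061555/38939156758412 -296917840718349/38939156758412; -96328165118626/9734789189603 -296917840718349/38939156758412 212797069972051/38939156758412]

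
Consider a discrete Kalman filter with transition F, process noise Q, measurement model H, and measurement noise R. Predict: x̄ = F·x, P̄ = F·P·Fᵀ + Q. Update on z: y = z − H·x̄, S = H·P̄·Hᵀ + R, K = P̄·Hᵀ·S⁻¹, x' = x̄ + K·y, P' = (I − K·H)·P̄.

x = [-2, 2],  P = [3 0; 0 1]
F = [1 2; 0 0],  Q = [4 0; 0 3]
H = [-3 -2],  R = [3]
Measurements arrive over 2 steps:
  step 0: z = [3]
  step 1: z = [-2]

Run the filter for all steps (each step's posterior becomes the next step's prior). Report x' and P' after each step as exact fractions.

step 0: x' = [-23/38, -9/19], P' = [55/38 -33/19; -33/19 51/19]
step 1: x' = [37/113, 46/113], P' = [1755/1243 -2106/1243; -2106/1243 3273/1243]

step 0: x̄ = F·x = [2, 0]
step 0: P̄ = F·P·Fᵀ + Q = [11 0; 0 3]
step 0: y = z − H·x̄ = [9]
step 0: S = H·P̄·Hᵀ + R = [114]
step 0: K = P̄·Hᵀ·S⁻¹ = [-11/38; -1/19]
step 0: x' = x̄ + K·y = [-23/38, -9/19]
step 0: P' = (I − K·H)·P̄ = [55/38 -33/19; -33/19 51/19]
step 1: x̄ = F·x = [-59/38, 0]
step 1: P̄ = F·P·Fᵀ + Q = [351/38 0; 0 3]
step 1: y = z − H·x̄ = [-253/38]
step 1: S = H·P̄·Hᵀ + R = [3729/38]
step 1: K = P̄·Hᵀ·S⁻¹ = [-351/1243; -76/1243]
step 1: x' = x̄ + K·y = [37/113, 46/113]
step 1: P' = (I − K·H)·P̄ = [1755/1243 -2106/1243; -2106/1243 3273/1243]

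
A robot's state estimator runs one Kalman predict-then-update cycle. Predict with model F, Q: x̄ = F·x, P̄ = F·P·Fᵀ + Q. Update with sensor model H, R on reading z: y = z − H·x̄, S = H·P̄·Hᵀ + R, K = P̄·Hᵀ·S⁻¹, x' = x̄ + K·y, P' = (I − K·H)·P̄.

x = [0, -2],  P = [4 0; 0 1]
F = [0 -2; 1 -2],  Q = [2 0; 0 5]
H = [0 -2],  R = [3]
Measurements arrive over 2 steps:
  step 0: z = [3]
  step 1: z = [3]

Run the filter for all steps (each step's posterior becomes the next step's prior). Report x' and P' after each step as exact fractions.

step 0: x̄ = F·x = [4, 4]
step 0: P̄ = F·P·Fᵀ + Q = [6 4; 4 13]
step 0: y = z − H·x̄ = [11]
step 0: S = H·P̄·Hᵀ + R = [55]
step 0: K = P̄·Hᵀ·S⁻¹ = [-8/55; -26/55]
step 0: x' = x̄ + K·y = [12/5, -6/5]
step 0: P' = (I − K·H)·P̄ = [266/55 12/55; 12/55 39/55]
step 1: x̄ = F·x = [12/5, 24/5]
step 1: P̄ = F·P·Fᵀ + Q = [266/55 12/5; 12/5 59/5]
step 1: y = z − H·x̄ = [63/5]
step 1: S = H·P̄·Hᵀ + R = [251/5]
step 1: K = P̄·Hᵀ·S⁻¹ = [-24/251; -118/251]
step 1: x' = x̄ + K·y = [300/251, -282/251]
step 1: P' = (I − K·H)·P̄ = [12086/2761 36/251; 36/251 177/251]

step 0: x' = [12/5, -6/5], P' = [266/55 12/55; 12/55 39/55]
step 1: x' = [300/251, -282/251], P' = [12086/2761 36/251; 36/251 177/251]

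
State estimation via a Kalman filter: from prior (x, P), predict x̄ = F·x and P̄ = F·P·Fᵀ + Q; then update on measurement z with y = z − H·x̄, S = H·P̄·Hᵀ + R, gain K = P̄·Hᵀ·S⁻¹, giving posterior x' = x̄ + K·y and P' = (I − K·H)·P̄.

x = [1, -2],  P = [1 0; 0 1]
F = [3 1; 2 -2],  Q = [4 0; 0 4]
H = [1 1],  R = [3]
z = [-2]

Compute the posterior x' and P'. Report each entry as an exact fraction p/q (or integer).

x̄ = F·x = [1, 6]
P̄ = F·P·Fᵀ + Q = [14 4; 4 12]
y = z − H·x̄ = [-9]
S = H·P̄·Hᵀ + R = [37]
K = P̄·Hᵀ·S⁻¹ = [18/37; 16/37]
x' = x̄ + K·y = [-125/37, 78/37]
P' = (I − K·H)·P̄ = [194/37 -140/37; -140/37 188/37]

x' = [-125/37, 78/37]
P' = [194/37 -140/37; -140/37 188/37]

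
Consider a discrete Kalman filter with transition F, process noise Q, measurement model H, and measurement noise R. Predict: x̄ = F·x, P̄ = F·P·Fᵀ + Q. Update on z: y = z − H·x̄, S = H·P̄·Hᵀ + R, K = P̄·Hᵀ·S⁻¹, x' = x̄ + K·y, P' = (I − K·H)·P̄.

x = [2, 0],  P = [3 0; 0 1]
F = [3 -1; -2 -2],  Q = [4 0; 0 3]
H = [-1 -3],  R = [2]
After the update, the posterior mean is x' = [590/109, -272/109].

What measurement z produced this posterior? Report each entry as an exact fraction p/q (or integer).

x̄ = F·x = [6, -4]
P̄ = F·P·Fᵀ + Q = [32 -16; -16 19]
S = H·P̄·Hᵀ + R = [109]
K = P̄·Hᵀ·S⁻¹ = [16/109; -41/109]
x' − x̄ = [-64/109, 164/109] = K·y
y = (KᵀK)⁻¹·Kᵀ·(x' − x̄) = [-4]
z = y + H·x̄ = [-4] + [6] = [2]

z = [2]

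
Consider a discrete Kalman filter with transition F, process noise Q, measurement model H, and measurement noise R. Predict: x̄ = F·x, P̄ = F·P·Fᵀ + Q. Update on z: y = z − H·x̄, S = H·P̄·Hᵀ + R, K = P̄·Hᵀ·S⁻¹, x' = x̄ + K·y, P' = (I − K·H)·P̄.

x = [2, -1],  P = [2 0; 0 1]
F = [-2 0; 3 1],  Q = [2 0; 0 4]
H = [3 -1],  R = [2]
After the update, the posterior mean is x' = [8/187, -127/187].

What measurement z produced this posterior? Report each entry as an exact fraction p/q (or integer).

z = [1]

x̄ = F·x = [-4, 5]
P̄ = F·P·Fᵀ + Q = [10 -12; -12 23]
S = H·P̄·Hᵀ + R = [187]
K = P̄·Hᵀ·S⁻¹ = [42/187; -59/187]
x' − x̄ = [756/187, -1062/187] = K·y
y = (KᵀK)⁻¹·Kᵀ·(x' − x̄) = [18]
z = y + H·x̄ = [18] + [-17] = [1]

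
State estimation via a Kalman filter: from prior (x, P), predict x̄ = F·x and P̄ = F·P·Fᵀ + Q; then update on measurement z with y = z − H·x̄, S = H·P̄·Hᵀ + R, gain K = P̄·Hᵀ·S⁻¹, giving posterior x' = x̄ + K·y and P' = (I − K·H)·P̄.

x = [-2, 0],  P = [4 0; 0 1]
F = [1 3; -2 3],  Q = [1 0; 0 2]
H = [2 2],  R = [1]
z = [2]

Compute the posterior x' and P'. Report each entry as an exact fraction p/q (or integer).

x' = [-406/173, 580/173]
P' = [1522/173 -1507/173; -1507/173 1535/173]

x̄ = F·x = [-2, 4]
P̄ = F·P·Fᵀ + Q = [14 1; 1 27]
y = z − H·x̄ = [-2]
S = H·P̄·Hᵀ + R = [173]
K = P̄·Hᵀ·S⁻¹ = [30/173; 56/173]
x' = x̄ + K·y = [-406/173, 580/173]
P' = (I − K·H)·P̄ = [1522/173 -1507/173; -1507/173 1535/173]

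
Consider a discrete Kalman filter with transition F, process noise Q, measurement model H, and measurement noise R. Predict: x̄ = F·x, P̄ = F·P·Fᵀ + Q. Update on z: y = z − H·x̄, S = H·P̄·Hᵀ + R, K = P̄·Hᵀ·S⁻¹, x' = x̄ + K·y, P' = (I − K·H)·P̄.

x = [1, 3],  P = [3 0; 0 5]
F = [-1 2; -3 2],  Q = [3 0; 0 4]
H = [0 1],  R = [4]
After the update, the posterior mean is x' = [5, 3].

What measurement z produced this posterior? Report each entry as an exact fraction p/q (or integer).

z = [3]

x̄ = F·x = [5, 3]
P̄ = F·P·Fᵀ + Q = [26 29; 29 51]
S = H·P̄·Hᵀ + R = [55]
K = P̄·Hᵀ·S⁻¹ = [29/55; 51/55]
x' − x̄ = [0, 0] = K·y
y = (KᵀK)⁻¹·Kᵀ·(x' − x̄) = [0]
z = y + H·x̄ = [0] + [3] = [3]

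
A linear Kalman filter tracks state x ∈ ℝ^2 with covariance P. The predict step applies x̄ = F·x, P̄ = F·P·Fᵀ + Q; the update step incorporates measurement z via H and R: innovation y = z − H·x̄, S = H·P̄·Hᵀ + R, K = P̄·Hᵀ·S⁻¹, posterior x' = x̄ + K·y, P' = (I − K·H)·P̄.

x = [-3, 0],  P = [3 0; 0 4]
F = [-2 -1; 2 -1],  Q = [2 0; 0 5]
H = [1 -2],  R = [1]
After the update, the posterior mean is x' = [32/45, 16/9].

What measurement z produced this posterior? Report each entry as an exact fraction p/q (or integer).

x̄ = F·x = [6, -6]
P̄ = F·P·Fᵀ + Q = [18 -8; -8 21]
S = H·P̄·Hᵀ + R = [135]
K = P̄·Hᵀ·S⁻¹ = [34/135; -10/27]
x' − x̄ = [-238/45, 70/9] = K·y
y = (KᵀK)⁻¹·Kᵀ·(x' − x̄) = [-21]
z = y + H·x̄ = [-21] + [18] = [-3]

z = [-3]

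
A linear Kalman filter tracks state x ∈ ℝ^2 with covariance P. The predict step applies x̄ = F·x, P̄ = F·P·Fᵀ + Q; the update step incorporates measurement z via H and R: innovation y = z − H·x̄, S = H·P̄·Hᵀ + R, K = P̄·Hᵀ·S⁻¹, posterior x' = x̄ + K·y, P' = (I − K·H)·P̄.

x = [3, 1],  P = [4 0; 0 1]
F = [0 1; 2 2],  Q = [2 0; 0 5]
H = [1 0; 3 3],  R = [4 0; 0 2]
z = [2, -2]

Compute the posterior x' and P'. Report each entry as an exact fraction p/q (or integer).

x' = [142/361, -1768/1805]
P' = [516/361 -508/361; -508/361 2898/1805]

x̄ = F·x = [1, 8]
P̄ = F·P·Fᵀ + Q = [3 2; 2 25]
y = z − H·x̄ = [1, -29]
S = H·P̄·Hᵀ + R = [7 15; 15 290]
K = P̄·Hᵀ·S⁻¹ = [129/361 12/361; -127/361 537/1805]
x' = x̄ + K·y = [142/361, -1768/1805]
P' = (I − K·H)·P̄ = [516/361 -508/361; -508/361 2898/1805]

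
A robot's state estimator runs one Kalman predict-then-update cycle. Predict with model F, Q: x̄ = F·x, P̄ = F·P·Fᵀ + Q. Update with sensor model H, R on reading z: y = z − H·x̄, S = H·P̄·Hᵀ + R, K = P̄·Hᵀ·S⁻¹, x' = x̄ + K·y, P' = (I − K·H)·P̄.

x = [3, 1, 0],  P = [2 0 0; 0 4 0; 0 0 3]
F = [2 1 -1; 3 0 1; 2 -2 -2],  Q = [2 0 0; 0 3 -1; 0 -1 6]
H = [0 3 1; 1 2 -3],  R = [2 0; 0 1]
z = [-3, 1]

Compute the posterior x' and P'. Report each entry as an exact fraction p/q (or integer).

x̄ = F·x = [7, 9, 4]
P̄ = F·P·Fᵀ + Q = [17 9 6; 9 24 5; 6 5 42]
y = z − H·x̄ = [-34, -12]
S = H·P̄·Hᵀ + R = [290 16; 16 432]
K = P̄·Hᵀ·S⁻¹ = [437/3907 2201/62512; 2037/7814 2737/31256; 1649/7814 -8203/31256]
x' = x̄ + K·y = [43361/15628, -7143/7814, -201/7814]
P' = (I − K·H)·P̄ = [794551/62512 -34109/31256 109319/31256; -34109/31256 3897/15628 -3543/15628; 109319/31256 -3543/15628 17225/15628]

x' = [43361/15628, -7143/7814, -201/7814]
P' = [794551/62512 -34109/31256 109319/31256; -34109/31256 3897/15628 -3543/15628; 109319/31256 -3543/15628 17225/15628]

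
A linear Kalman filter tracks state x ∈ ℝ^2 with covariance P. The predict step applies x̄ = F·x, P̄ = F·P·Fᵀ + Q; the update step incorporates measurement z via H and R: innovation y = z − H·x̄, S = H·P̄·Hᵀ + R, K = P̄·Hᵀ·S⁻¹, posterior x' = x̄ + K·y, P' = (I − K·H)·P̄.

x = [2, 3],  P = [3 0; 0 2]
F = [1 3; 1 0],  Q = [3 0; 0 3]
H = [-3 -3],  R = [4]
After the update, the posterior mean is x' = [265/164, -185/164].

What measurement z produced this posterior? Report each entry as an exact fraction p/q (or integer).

x̄ = F·x = [11, 2]
P̄ = F·P·Fᵀ + Q = [24 3; 3 6]
S = H·P̄·Hᵀ + R = [328]
K = P̄·Hᵀ·S⁻¹ = [-81/328; -27/328]
x' − x̄ = [-1539/164, -513/164] = K·y
y = (KᵀK)⁻¹·Kᵀ·(x' − x̄) = [38]
z = y + H·x̄ = [38] + [-39] = [-1]

z = [-1]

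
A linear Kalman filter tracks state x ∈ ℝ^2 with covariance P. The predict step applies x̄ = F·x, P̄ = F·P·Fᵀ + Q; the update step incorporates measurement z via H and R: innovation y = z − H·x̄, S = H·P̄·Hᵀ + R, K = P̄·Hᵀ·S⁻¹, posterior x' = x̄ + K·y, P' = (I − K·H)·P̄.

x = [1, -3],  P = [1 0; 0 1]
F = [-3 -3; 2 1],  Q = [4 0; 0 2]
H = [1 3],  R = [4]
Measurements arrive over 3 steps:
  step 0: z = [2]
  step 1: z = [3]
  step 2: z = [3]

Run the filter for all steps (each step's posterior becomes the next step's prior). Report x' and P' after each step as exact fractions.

step 0: x̄ = F·x = [6, -1]
step 0: P̄ = F·P·Fᵀ + Q = [22 -9; -9 7]
step 0: y = z − H·x̄ = [-1]
step 0: S = H·P̄·Hᵀ + R = [35]
step 0: K = P̄·Hᵀ·S⁻¹ = [-1/7; 12/35]
step 0: x' = x̄ + K·y = [43/7, -47/35]
step 0: P' = (I − K·H)·P̄ = [149/7 -51/7; -51/7 101/35]
step 1: x̄ = F·x = [-72/5, 383/35]
step 1: P̄ = F·P·Fᵀ + Q = [452/5 -354/5; -354/5 2131/35]
step 1: y = z − H·x̄ = [-108/7]
step 1: S = H·P̄·Hᵀ + R = [1523/7]
step 1: K = P̄·Hᵀ·S⁻¹ = [-854/1523; 783/1523]
step 1: x' = x̄ + K·y = [-43776/7615, 22927/7615]
step 1: P' = (I − K·H)·P̄ = [167456/7615 -61512/7615; -61512/7615 25724/7615]
step 2: x̄ = F·x = [62547/7615, -12925/1523]
step 2: P̄ = F·P·Fᵀ + Q = [661864/7615 -105660/1523; -105660/1523 92946/1523]
step 2: y = z − H·x̄ = [154173/7615]
step 2: S = H·P̄·Hᵀ + R = [1705094/7615]
step 2: K = P̄·Hᵀ·S⁻¹ = [-461518/852547; 432945/852547]
step 2: x' = x̄ + K·y = [-2341347/852547, 1530214/852547]
step 2: P' = (I − K·H)·P̄ = [18157904/852547 -6667992/852547; -6667992/852547 2799924/852547]

step 0: x' = [43/7, -47/35], P' = [149/7 -51/7; -51/7 101/35]
step 1: x' = [-43776/7615, 22927/7615], P' = [167456/7615 -61512/7615; -61512/7615 25724/7615]
step 2: x' = [-2341347/852547, 1530214/852547], P' = [18157904/852547 -6667992/852547; -6667992/852547 2799924/852547]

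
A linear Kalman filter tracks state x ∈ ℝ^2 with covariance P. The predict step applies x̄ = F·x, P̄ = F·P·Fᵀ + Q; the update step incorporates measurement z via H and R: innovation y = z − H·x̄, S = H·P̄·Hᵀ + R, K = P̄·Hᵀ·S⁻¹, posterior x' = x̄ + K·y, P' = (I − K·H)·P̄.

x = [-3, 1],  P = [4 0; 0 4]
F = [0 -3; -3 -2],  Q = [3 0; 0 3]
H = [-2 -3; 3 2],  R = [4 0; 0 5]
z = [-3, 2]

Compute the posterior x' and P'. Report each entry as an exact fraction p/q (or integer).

x' = [-3937/5264, 13553/7896]
P' = [10721/5264 -14041/7896; -14041/7896 22241/11844]

x̄ = F·x = [-3, 7]
P̄ = F·P·Fᵀ + Q = [39 24; 24 55]
y = z − H·x̄ = [12, -3]
S = H·P̄·Hᵀ + R = [943 -876; -876 864]
K = P̄·Hᵀ·S⁻¹ = [415/1316 8065/15792; -1025/1974 -7481/23688]
x' = x̄ + K·y = [-3937/5264, 13553/7896]
P' = (I − K·H)·P̄ = [10721/5264 -14041/7896; -14041/7896 22241/11844]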